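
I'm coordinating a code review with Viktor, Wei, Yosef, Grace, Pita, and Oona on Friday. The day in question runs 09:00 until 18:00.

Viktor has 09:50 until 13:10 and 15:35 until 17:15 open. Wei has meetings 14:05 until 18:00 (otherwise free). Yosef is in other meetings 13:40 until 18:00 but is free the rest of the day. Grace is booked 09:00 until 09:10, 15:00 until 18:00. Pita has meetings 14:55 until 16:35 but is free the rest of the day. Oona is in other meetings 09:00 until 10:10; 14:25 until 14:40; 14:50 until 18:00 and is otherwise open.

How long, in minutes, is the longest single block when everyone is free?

Viktor free: 09:50-13:10, 15:35-17:15.
Wei free: 09:00-14:05 (invert busy blocks within the working day).
Yosef free: 09:00-13:40 (invert busy blocks within the working day).
Grace free: 09:10-15:00 (invert busy blocks within the working day).
Pita free: 09:00-14:55, 16:35-18:00 (invert busy blocks within the working day).
Oona free: 10:10-14:25, 14:40-14:50 (invert busy blocks within the working day).
Viktor ∩ Wei: 09:50-13:10.
Viktor ∩ Wei ∩ Yosef: 09:50-13:10.
Viktor ∩ Wei ∩ Yosef ∩ Grace: 09:50-13:10.
Viktor ∩ Wei ∩ Yosef ∩ Grace ∩ Pita: 09:50-13:10.
Viktor ∩ Wei ∩ Yosef ∩ Grace ∩ Pita ∩ Oona: 10:10-13:10.
The longest is 10:10-13:10 at 180 minutes.

180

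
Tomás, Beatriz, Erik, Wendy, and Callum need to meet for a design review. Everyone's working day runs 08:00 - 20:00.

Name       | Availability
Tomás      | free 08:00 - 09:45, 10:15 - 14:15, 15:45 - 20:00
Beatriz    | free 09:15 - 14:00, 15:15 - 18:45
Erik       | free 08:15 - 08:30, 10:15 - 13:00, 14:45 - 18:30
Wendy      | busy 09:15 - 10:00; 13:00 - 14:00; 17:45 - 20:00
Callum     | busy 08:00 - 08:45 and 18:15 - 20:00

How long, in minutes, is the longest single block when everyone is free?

Tomás free: 08:00-09:45, 10:15-14:15, 15:45-20:00.
Beatriz free: 09:15-14:00, 15:15-18:45.
Erik free: 08:15-08:30, 10:15-13:00, 14:45-18:30.
Wendy free: 08:00-09:15, 10:00-13:00, 14:00-17:45 (invert busy blocks within the working day).
Callum free: 08:45-18:15 (invert busy blocks within the working day).
Tomás ∩ Beatriz: 09:15-09:45, 10:15-14:00, 15:45-18:45.
Tomás ∩ Beatriz ∩ Erik: 10:15-13:00, 15:45-18:30.
Tomás ∩ Beatriz ∩ Erik ∩ Wendy: 10:15-13:00, 15:45-17:45.
Tomás ∩ Beatriz ∩ Erik ∩ Wendy ∩ Callum: 10:15-13:00, 15:45-17:45.
The longest is 10:15-13:00 at 165 minutes.

165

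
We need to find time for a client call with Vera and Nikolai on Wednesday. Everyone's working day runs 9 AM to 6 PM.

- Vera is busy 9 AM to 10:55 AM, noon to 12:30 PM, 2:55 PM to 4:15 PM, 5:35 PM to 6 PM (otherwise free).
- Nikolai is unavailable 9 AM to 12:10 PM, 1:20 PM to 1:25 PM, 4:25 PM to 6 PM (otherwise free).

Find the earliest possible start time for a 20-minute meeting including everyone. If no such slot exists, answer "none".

Vera free: 10:55-12:00, 12:30-14:55, 16:15-17:35 (invert busy blocks within the working day).
Nikolai free: 12:10-13:20, 13:25-16:25 (invert busy blocks within the working day).
Vera ∩ Nikolai: 12:30-13:20, 13:25-14:55, 16:15-16:25.
The first common window of at least 20 minutes is 12:30-13:20, so the earliest start is 12:30.

12:30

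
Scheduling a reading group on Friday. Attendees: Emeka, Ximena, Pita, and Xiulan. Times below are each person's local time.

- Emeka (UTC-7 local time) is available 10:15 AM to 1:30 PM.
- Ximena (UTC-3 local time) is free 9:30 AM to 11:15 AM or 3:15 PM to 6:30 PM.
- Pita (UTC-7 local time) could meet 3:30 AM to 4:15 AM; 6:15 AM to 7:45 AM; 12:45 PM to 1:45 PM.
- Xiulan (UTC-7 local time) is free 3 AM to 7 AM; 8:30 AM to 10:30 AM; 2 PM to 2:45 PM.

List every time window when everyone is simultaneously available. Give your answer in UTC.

none

Emeka in UTC: 17:15-20:30 (add 7h to convert from UTC-7).
Ximena in UTC: 12:30-14:15, 18:15-21:30 (add 3h to convert from UTC-3).
Pita in UTC: 10:30-11:15, 13:15-14:45, 19:45-20:45 (add 7h to convert from UTC-7).
Xiulan in UTC: 10:00-14:00, 15:30-17:30, 21:00-21:45 (add 7h to convert from UTC-7).
Emeka ∩ Ximena: 18:15-20:30.
Emeka ∩ Ximena ∩ Pita: 19:45-20:30.
Emeka ∩ Ximena ∩ Pita ∩ Xiulan: ∅.
There is no time when everyone is free.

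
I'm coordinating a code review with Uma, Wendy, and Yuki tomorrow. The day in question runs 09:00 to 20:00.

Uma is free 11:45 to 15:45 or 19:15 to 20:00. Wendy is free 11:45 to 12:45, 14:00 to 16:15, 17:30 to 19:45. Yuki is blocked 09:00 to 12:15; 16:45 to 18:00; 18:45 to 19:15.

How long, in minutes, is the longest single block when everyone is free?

105

Uma free: 11:45-15:45, 19:15-20:00.
Wendy free: 11:45-12:45, 14:00-16:15, 17:30-19:45.
Yuki free: 12:15-16:45, 18:00-18:45, 19:15-20:00 (invert busy blocks within the working day).
Uma ∩ Wendy: 11:45-12:45, 14:00-15:45, 19:15-19:45.
Uma ∩ Wendy ∩ Yuki: 12:15-12:45, 14:00-15:45, 19:15-19:45.
The longest is 14:00-15:45 at 105 minutes.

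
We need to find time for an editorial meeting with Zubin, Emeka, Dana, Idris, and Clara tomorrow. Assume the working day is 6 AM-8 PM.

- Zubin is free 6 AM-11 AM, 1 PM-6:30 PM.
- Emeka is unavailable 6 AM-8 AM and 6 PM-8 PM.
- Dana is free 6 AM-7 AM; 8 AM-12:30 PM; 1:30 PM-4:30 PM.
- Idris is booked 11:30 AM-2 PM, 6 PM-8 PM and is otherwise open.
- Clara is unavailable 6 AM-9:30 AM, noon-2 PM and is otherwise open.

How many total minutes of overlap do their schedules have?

240

Zubin free: 06:00-11:00, 13:00-18:30.
Emeka free: 08:00-18:00 (invert busy blocks within the working day).
Dana free: 06:00-07:00, 08:00-12:30, 13:30-16:30.
Idris free: 06:00-11:30, 14:00-18:00 (invert busy blocks within the working day).
Clara free: 09:30-12:00, 14:00-20:00 (invert busy blocks within the working day).
Zubin ∩ Emeka: 08:00-11:00, 13:00-18:00.
Zubin ∩ Emeka ∩ Dana: 08:00-11:00, 13:30-16:30.
Zubin ∩ Emeka ∩ Dana ∩ Idris: 08:00-11:00, 14:00-16:30.
Zubin ∩ Emeka ∩ Dana ∩ Idris ∩ Clara: 09:30-11:00, 14:00-16:30.
Summing the common windows: 90 + 150 = 240 minutes.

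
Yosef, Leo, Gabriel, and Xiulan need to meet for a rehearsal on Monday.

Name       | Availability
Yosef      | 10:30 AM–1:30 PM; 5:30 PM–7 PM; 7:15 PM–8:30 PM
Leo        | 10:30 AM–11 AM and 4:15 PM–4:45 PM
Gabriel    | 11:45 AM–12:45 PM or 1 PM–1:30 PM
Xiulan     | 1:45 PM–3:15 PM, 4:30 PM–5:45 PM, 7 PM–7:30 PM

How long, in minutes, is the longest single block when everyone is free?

Yosef ∩ Leo: 10:30-11:00.
Yosef ∩ Leo ∩ Gabriel: ∅.
Yosef ∩ Leo ∩ Gabriel ∩ Xiulan: ∅.
There is no time when everyone is free.
No common window exists, so the longest block is 0 minutes.

0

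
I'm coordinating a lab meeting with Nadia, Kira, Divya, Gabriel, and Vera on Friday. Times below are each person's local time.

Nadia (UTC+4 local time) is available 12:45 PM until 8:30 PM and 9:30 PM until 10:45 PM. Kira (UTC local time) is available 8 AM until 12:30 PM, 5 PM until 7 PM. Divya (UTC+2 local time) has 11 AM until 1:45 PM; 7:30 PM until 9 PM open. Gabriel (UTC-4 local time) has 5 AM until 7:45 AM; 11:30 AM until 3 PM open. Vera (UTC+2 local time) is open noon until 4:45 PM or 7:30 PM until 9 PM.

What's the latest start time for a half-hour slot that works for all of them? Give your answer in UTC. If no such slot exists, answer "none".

Nadia in UTC: 08:45-16:30, 17:30-18:45 (subtract 4h to convert from UTC+4).
Kira in UTC: 08:00-12:30, 17:00-19:00.
Divya in UTC: 09:00-11:45, 17:30-19:00 (subtract 2h to convert from UTC+2).
Gabriel in UTC: 09:00-11:45, 15:30-19:00 (add 4h to convert from UTC-4).
Vera in UTC: 10:00-14:45, 17:30-19:00 (subtract 2h to convert from UTC+2).
Nadia ∩ Kira: 08:45-12:30, 17:30-18:45.
Nadia ∩ Kira ∩ Divya: 09:00-11:45, 17:30-18:45.
Nadia ∩ Kira ∩ Divya ∩ Gabriel: 09:00-11:45, 17:30-18:45.
Nadia ∩ Kira ∩ Divya ∩ Gabriel ∩ Vera: 10:00-11:45, 17:30-18:45.
So the common availability across everyone is 10:00-11:45, 17:30-18:45.
The last common window of at least 30 minutes is 17:30-18:45; a 30-minute meeting can start as late as 18:15 and still end by 18:45.

18:15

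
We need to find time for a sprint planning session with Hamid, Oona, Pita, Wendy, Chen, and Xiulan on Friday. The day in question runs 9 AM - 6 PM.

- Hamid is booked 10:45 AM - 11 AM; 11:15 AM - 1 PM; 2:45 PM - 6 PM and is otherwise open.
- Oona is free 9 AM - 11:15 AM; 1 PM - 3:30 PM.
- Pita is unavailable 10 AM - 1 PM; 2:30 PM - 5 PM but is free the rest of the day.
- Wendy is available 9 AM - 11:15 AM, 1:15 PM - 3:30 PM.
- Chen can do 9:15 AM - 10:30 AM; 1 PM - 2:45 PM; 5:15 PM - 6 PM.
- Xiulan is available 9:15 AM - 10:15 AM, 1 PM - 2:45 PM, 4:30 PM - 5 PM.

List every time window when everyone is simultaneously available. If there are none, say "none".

09:15-10:00, 13:15-14:30

Hamid free: 09:00-10:45, 11:00-11:15, 13:00-14:45 (invert busy blocks within the working day).
Oona free: 09:00-11:15, 13:00-15:30.
Pita free: 09:00-10:00, 13:00-14:30, 17:00-18:00 (invert busy blocks within the working day).
Wendy free: 09:00-11:15, 13:15-15:30.
Chen free: 09:15-10:30, 13:00-14:45, 17:15-18:00.
Xiulan free: 09:15-10:15, 13:00-14:45, 16:30-17:00.
Hamid ∩ Oona: 09:00-10:45, 11:00-11:15, 13:00-14:45.
Hamid ∩ Oona ∩ Pita: 09:00-10:00, 13:00-14:30.
Hamid ∩ Oona ∩ Pita ∩ Wendy: 09:00-10:00, 13:15-14:30.
Hamid ∩ Oona ∩ Pita ∩ Wendy ∩ Chen: 09:15-10:00, 13:15-14:30.
Hamid ∩ Oona ∩ Pita ∩ Wendy ∩ Chen ∩ Xiulan: 09:15-10:00, 13:15-14:30.
So the common availability across everyone is 09:15-10:00, 13:15-14:30.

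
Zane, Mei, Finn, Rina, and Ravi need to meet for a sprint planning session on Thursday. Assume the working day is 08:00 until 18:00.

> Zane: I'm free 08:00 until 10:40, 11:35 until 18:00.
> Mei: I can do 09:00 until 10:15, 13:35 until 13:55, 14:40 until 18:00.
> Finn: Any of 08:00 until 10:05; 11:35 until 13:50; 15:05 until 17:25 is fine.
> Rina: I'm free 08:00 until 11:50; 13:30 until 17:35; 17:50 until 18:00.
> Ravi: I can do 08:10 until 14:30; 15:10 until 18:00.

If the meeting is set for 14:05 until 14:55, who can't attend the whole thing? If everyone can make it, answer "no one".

Zane: free for 14:05-14:55. Mei: not fully free for 14:05-14:55. Finn: not fully free for 14:05-14:55. Rina: free for 14:05-14:55. Ravi: not fully free for 14:05-14:55.

Finn, Mei, Ravi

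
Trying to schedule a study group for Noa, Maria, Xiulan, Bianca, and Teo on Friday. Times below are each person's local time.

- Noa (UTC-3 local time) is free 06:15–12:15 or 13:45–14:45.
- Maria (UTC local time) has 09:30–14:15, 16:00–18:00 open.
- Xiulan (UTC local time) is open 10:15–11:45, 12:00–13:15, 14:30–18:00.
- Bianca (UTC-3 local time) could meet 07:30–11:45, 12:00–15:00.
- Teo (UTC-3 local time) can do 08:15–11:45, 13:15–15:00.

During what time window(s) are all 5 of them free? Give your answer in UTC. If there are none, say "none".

11:15-11:45, 12:00-13:15, 16:45-17:45

Noa in UTC: 09:15-15:15, 16:45-17:45 (add 3h to convert from UTC-3).
Maria in UTC: 09:30-14:15, 16:00-18:00.
Xiulan in UTC: 10:15-11:45, 12:00-13:15, 14:30-18:00.
Bianca in UTC: 10:30-14:45, 15:00-18:00 (add 3h to convert from UTC-3).
Teo in UTC: 11:15-14:45, 16:15-18:00 (add 3h to convert from UTC-3).
Noa ∩ Maria: 09:30-14:15, 16:45-17:45.
Noa ∩ Maria ∩ Xiulan: 10:15-11:45, 12:00-13:15, 16:45-17:45.
Noa ∩ Maria ∩ Xiulan ∩ Bianca: 10:30-11:45, 12:00-13:15, 16:45-17:45.
Noa ∩ Maria ∩ Xiulan ∩ Bianca ∩ Teo: 11:15-11:45, 12:00-13:15, 16:45-17:45.
So the common availability across everyone is 11:15-11:45, 12:00-13:15, 16:45-17:45.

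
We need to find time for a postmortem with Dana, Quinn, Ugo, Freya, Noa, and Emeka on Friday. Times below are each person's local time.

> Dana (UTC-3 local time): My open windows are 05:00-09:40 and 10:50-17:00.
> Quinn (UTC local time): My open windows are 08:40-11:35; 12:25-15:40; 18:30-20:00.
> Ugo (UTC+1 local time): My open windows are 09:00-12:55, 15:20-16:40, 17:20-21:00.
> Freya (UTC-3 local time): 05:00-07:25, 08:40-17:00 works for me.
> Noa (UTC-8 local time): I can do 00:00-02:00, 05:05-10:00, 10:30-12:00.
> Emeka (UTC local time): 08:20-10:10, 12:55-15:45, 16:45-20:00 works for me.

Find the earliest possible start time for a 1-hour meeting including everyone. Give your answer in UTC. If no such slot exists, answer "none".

Dana in UTC: 08:00-12:40, 13:50-20:00 (add 3h to convert from UTC-3).
Quinn in UTC: 08:40-11:35, 12:25-15:40, 18:30-20:00.
Ugo in UTC: 08:00-11:55, 14:20-15:40, 16:20-20:00 (subtract 1h to convert from UTC+1).
Freya in UTC: 08:00-10:25, 11:40-20:00 (add 3h to convert from UTC-3).
Noa in UTC: 08:00-10:00, 13:05-18:00, 18:30-20:00 (add 8h to convert from UTC-8).
Emeka in UTC: 08:20-10:10, 12:55-15:45, 16:45-20:00.
Dana ∩ Quinn: 08:40-11:35, 12:25-12:40, 13:50-15:40, 18:30-20:00.
Dana ∩ Quinn ∩ Ugo: 08:40-11:35, 14:20-15:40, 18:30-20:00.
Dana ∩ Quinn ∩ Ugo ∩ Freya: 08:40-10:25, 14:20-15:40, 18:30-20:00.
Dana ∩ Quinn ∩ Ugo ∩ Freya ∩ Noa: 08:40-10:00, 14:20-15:40, 18:30-20:00.
Dana ∩ Quinn ∩ Ugo ∩ Freya ∩ Noa ∩ Emeka: 08:40-10:00, 14:20-15:40, 18:30-20:00.
The first common window of at least 60 minutes is 08:40-10:00, so the earliest start is 08:40.

08:40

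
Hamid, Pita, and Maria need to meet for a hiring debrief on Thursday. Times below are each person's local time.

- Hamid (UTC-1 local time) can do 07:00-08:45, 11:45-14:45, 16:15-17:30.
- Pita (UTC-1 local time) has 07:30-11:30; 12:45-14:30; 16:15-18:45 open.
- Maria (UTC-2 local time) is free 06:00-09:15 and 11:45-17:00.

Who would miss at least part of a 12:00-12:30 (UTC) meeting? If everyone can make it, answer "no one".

Hamid in UTC: 08:00-09:45, 12:45-15:45, 17:15-18:30 (add 1h to convert from UTC-1).
Pita in UTC: 08:30-12:30, 13:45-15:30, 17:15-19:45 (add 1h to convert from UTC-1).
Maria in UTC: 08:00-11:15, 13:45-19:00 (add 2h to convert from UTC-2).
Hamid: not fully free for 12:00-12:30. Pita: free for 12:00-12:30. Maria: not fully free for 12:00-12:30.

Hamid, Maria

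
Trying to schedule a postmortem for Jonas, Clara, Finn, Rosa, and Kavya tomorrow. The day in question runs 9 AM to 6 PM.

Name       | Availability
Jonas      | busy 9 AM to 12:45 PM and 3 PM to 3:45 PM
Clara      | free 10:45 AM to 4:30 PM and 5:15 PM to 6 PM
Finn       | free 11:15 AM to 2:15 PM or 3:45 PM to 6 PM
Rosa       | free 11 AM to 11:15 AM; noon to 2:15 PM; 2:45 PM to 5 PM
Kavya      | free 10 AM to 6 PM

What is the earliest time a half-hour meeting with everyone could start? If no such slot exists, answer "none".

Jonas free: 12:45-15:00, 15:45-18:00 (invert busy blocks within the working day).
Clara free: 10:45-16:30, 17:15-18:00.
Finn free: 11:15-14:15, 15:45-18:00.
Rosa free: 11:00-11:15, 12:00-14:15, 14:45-17:00.
Kavya free: 10:00-18:00.
Jonas ∩ Clara: 12:45-15:00, 15:45-16:30, 17:15-18:00.
Jonas ∩ Clara ∩ Finn: 12:45-14:15, 15:45-16:30, 17:15-18:00.
Jonas ∩ Clara ∩ Finn ∩ Rosa: 12:45-14:15, 15:45-16:30.
Jonas ∩ Clara ∩ Finn ∩ Rosa ∩ Kavya: 12:45-14:15, 15:45-16:30.
The first common window of at least 30 minutes is 12:45-14:15, so the earliest start is 12:45.

12:45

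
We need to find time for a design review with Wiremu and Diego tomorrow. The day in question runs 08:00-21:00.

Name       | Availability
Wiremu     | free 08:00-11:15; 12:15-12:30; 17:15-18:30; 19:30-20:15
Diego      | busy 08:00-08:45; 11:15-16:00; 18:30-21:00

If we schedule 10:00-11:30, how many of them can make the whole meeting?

Wiremu free: 08:00-11:15, 12:15-12:30, 17:15-18:30, 19:30-20:15.
Diego free: 08:45-11:15, 16:00-18:30 (invert busy blocks within the working day).
nobody can make the full 10:00-11:30 slot — that's 0.

0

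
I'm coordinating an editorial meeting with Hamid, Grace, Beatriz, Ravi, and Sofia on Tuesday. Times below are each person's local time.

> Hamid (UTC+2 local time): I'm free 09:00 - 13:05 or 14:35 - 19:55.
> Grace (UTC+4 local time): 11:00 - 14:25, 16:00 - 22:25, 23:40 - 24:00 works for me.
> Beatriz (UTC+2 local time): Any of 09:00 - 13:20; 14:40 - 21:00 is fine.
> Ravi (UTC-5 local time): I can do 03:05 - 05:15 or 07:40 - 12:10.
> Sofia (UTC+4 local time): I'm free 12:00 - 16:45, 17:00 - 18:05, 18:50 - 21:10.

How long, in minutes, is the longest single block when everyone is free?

Hamid in UTC: 07:00-11:05, 12:35-17:55 (subtract 2h to convert from UTC+2).
Grace in UTC: 07:00-10:25, 12:00-18:25, 19:40-20:00 (subtract 4h to convert from UTC+4).
Beatriz in UTC: 07:00-11:20, 12:40-19:00 (subtract 2h to convert from UTC+2).
Ravi in UTC: 08:05-10:15, 12:40-17:10 (add 5h to convert from UTC-5).
Sofia in UTC: 08:00-12:45, 13:00-14:05, 14:50-17:10 (subtract 4h to convert from UTC+4).
Hamid ∩ Grace: 07:00-10:25, 12:35-17:55.
Hamid ∩ Grace ∩ Beatriz: 07:00-10:25, 12:40-17:55.
Hamid ∩ Grace ∩ Beatriz ∩ Ravi: 08:05-10:15, 12:40-17:10.
Hamid ∩ Grace ∩ Beatriz ∩ Ravi ∩ Sofia: 08:05-10:15, 12:40-12:45, 13:00-14:05, 14:50-17:10.
The longest is 14:50-17:10 at 140 minutes.

140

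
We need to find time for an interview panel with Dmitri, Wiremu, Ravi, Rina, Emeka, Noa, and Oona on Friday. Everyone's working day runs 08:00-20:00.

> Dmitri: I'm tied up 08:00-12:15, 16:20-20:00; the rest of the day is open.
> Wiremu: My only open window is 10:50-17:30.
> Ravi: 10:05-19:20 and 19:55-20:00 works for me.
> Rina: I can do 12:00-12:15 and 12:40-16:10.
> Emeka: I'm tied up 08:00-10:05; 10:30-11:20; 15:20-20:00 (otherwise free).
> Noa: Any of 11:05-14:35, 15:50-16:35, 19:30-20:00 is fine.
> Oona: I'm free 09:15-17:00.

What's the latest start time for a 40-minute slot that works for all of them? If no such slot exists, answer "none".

13:55

Dmitri free: 12:15-16:20 (invert busy blocks within the working day).
Wiremu free: 10:50-17:30.
Ravi free: 10:05-19:20, 19:55-20:00.
Rina free: 12:00-12:15, 12:40-16:10.
Emeka free: 10:05-10:30, 11:20-15:20 (invert busy blocks within the working day).
Noa free: 11:05-14:35, 15:50-16:35, 19:30-20:00.
Oona free: 09:15-17:00.
Dmitri ∩ Wiremu: 12:15-16:20.
Dmitri ∩ Wiremu ∩ Ravi: 12:15-16:20.
Dmitri ∩ Wiremu ∩ Ravi ∩ Rina: 12:40-16:10.
Dmitri ∩ Wiremu ∩ Ravi ∩ Rina ∩ Emeka: 12:40-15:20.
Dmitri ∩ Wiremu ∩ Ravi ∩ Rina ∩ Emeka ∩ Noa: 12:40-14:35.
Dmitri ∩ Wiremu ∩ Ravi ∩ Rina ∩ Emeka ∩ Noa ∩ Oona: 12:40-14:35.
Those are the intersection windows.
The last common window of at least 40 minutes is 12:40-14:35; a 40-minute meeting can start as late as 13:55 and still end by 14:35.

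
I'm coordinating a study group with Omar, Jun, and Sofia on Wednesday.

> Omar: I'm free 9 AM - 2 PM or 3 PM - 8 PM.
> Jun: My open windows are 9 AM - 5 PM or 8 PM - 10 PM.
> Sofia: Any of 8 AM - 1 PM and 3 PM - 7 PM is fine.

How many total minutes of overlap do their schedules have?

Omar ∩ Jun: 09:00-14:00, 15:00-17:00.
Omar ∩ Jun ∩ Sofia: 09:00-13:00, 15:00-17:00.
So the common availability across everyone is 09:00-13:00, 15:00-17:00.
Summing the common windows: 240 + 120 = 360 minutes.

360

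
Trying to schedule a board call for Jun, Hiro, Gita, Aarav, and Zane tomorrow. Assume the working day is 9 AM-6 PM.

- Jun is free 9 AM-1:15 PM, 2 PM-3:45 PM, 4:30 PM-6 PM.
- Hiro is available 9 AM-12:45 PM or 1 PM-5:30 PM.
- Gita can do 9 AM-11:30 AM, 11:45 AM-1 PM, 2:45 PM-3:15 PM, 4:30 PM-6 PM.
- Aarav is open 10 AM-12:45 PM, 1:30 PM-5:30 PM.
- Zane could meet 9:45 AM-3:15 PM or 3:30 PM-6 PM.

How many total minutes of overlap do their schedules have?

240

Jun ∩ Hiro: 09:00-12:45, 13:00-13:15, 14:00-15:45, 16:30-17:30.
Jun ∩ Hiro ∩ Gita: 09:00-11:30, 11:45-12:45, 14:45-15:15, 16:30-17:30.
Jun ∩ Hiro ∩ Gita ∩ Aarav: 10:00-11:30, 11:45-12:45, 14:45-15:15, 16:30-17:30.
Jun ∩ Hiro ∩ Gita ∩ Aarav ∩ Zane: 10:00-11:30, 11:45-12:45, 14:45-15:15, 16:30-17:30.
Those are the intersection windows.
Summing the common windows: 90 + 60 + 30 + 60 = 240 minutes.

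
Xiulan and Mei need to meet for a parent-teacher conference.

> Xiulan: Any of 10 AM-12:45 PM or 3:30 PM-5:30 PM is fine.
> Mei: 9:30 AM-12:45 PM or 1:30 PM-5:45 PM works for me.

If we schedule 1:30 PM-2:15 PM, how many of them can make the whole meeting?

Mei can make the full 13:30-14:15 slot — that's 1.

1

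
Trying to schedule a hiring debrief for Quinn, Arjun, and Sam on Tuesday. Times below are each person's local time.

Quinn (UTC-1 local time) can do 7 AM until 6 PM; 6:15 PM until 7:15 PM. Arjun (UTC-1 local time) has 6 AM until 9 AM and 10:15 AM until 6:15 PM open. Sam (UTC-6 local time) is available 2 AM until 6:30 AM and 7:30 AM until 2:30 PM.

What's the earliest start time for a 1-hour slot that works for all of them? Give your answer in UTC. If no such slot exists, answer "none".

08:00

Quinn in UTC: 08:00-19:00, 19:15-20:15 (add 1h to convert from UTC-1).
Arjun in UTC: 07:00-10:00, 11:15-19:15 (add 1h to convert from UTC-1).
Sam in UTC: 08:00-12:30, 13:30-20:30 (add 6h to convert from UTC-6).
Quinn ∩ Arjun: 08:00-10:00, 11:15-19:00.
Quinn ∩ Arjun ∩ Sam: 08:00-10:00, 11:15-12:30, 13:30-19:00.
The first common window of at least 60 minutes is 08:00-10:00, so the earliest start is 08:00.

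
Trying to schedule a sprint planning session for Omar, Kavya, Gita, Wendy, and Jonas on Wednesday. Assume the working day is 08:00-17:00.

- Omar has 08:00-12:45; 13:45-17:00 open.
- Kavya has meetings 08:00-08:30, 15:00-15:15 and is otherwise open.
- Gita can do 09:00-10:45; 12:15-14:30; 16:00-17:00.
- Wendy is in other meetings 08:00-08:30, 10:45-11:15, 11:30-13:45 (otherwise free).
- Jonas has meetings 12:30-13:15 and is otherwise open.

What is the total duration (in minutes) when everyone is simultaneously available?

Omar free: 08:00-12:45, 13:45-17:00.
Kavya free: 08:30-15:00, 15:15-17:00 (invert busy blocks within the working day).
Gita free: 09:00-10:45, 12:15-14:30, 16:00-17:00.
Wendy free: 08:30-10:45, 11:15-11:30, 13:45-17:00 (invert busy blocks within the working day).
Jonas free: 08:00-12:30, 13:15-17:00 (invert busy blocks within the working day).
Omar ∩ Kavya: 08:30-12:45, 13:45-15:00, 15:15-17:00.
Omar ∩ Kavya ∩ Gita: 09:00-10:45, 12:15-12:45, 13:45-14:30, 16:00-17:00.
Omar ∩ Kavya ∩ Gita ∩ Wendy: 09:00-10:45, 13:45-14:30, 16:00-17:00.
Omar ∩ Kavya ∩ Gita ∩ Wendy ∩ Jonas: 09:00-10:45, 13:45-14:30, 16:00-17:00.
So the common availability across everyone is 09:00-10:45, 13:45-14:30, 16:00-17:00.
Summing the common windows: 105 + 45 + 60 = 210 minutes.

210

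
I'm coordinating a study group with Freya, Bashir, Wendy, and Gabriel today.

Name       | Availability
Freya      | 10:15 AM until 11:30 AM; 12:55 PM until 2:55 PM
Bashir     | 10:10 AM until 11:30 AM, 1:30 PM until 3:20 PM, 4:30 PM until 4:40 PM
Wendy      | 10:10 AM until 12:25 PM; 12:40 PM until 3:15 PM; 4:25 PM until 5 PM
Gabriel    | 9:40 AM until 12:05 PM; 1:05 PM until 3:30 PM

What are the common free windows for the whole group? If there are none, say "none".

Freya ∩ Bashir: 10:15-11:30, 13:30-14:55.
Freya ∩ Bashir ∩ Wendy: 10:15-11:30, 13:30-14:55.
Freya ∩ Bashir ∩ Wendy ∩ Gabriel: 10:15-11:30, 13:30-14:55.
So the common availability across everyone is 10:15-11:30, 13:30-14:55.

10:15-11:30, 13:30-14:55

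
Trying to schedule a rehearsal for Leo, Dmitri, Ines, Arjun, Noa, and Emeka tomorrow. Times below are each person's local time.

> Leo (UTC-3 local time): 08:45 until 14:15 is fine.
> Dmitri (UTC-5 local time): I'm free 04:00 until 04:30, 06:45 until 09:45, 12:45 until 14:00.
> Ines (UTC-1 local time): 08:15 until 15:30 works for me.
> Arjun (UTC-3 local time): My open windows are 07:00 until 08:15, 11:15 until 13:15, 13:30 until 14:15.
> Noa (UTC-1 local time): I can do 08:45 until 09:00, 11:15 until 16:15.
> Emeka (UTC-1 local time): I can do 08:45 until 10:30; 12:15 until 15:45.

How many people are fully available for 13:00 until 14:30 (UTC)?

4

Leo in UTC: 11:45-17:15 (add 3h to convert from UTC-3).
Dmitri in UTC: 09:00-09:30, 11:45-14:45, 17:45-19:00 (add 5h to convert from UTC-5).
Ines in UTC: 09:15-16:30 (add 1h to convert from UTC-1).
Arjun in UTC: 10:00-11:15, 14:15-16:15, 16:30-17:15 (add 3h to convert from UTC-3).
Noa in UTC: 09:45-10:00, 12:15-17:15 (add 1h to convert from UTC-1).
Emeka in UTC: 09:45-11:30, 13:15-16:45 (add 1h to convert from UTC-1).
Leo, Dmitri, Ines, and Noa can make the full 13:00-14:30 slot — that's 4.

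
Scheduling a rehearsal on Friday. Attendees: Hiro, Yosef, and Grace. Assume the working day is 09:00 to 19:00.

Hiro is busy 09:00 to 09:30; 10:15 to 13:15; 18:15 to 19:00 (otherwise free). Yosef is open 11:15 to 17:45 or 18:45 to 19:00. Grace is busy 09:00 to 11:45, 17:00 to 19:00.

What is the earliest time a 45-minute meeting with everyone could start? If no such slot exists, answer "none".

Hiro free: 09:30-10:15, 13:15-18:15 (invert busy blocks within the working day).
Yosef free: 11:15-17:45, 18:45-19:00.
Grace free: 11:45-17:00 (invert busy blocks within the working day).
Hiro ∩ Yosef: 13:15-17:45.
Hiro ∩ Yosef ∩ Grace: 13:15-17:00.
Those are the intersection windows.
The first common window of at least 45 minutes is 13:15-17:00, so the earliest start is 13:15.

13:15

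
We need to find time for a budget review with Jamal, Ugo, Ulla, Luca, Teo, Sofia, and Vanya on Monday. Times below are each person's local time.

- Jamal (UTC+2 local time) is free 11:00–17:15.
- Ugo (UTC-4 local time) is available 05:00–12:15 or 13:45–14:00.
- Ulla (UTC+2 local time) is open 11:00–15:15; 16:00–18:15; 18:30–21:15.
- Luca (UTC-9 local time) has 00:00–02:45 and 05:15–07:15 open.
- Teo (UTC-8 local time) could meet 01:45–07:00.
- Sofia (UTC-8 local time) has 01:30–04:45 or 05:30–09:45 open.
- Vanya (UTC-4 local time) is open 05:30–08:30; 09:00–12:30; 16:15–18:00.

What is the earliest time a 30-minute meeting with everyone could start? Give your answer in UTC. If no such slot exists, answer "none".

09:45

Jamal in UTC: 09:00-15:15 (subtract 2h to convert from UTC+2).
Ugo in UTC: 09:00-16:15, 17:45-18:00 (add 4h to convert from UTC-4).
Ulla in UTC: 09:00-13:15, 14:00-16:15, 16:30-19:15 (subtract 2h to convert from UTC+2).
Luca in UTC: 09:00-11:45, 14:15-16:15 (add 9h to convert from UTC-9).
Teo in UTC: 09:45-15:00 (add 8h to convert from UTC-8).
Sofia in UTC: 09:30-12:45, 13:30-17:45 (add 8h to convert from UTC-8).
Vanya in UTC: 09:30-12:30, 13:00-16:30, 20:15-22:00 (add 4h to convert from UTC-4).
Jamal ∩ Ugo: 09:00-15:15.
Jamal ∩ Ugo ∩ Ulla: 09:00-13:15, 14:00-15:15.
Jamal ∩ Ugo ∩ Ulla ∩ Luca: 09:00-11:45, 14:15-15:15.
Jamal ∩ Ugo ∩ Ulla ∩ Luca ∩ Teo: 09:45-11:45, 14:15-15:00.
Jamal ∩ Ugo ∩ Ulla ∩ Luca ∩ Teo ∩ Sofia: 09:45-11:45, 14:15-15:00.
Jamal ∩ Ugo ∩ Ulla ∩ Luca ∩ Teo ∩ Sofia ∩ Vanya: 09:45-11:45, 14:15-15:00.
The first common window of at least 30 minutes is 09:45-11:45, so the earliest start is 09:45.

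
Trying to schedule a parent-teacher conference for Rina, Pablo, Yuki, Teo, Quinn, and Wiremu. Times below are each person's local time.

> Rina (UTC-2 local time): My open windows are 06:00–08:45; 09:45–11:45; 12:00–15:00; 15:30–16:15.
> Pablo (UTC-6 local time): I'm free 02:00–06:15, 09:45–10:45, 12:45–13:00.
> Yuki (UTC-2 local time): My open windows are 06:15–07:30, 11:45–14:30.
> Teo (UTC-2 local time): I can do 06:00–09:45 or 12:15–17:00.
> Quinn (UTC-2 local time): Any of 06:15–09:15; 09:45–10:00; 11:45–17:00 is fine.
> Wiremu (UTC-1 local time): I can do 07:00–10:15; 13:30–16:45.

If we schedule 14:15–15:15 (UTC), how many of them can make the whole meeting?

4

Rina in UTC: 08:00-10:45, 11:45-13:45, 14:00-17:00, 17:30-18:15 (add 2h to convert from UTC-2).
Pablo in UTC: 08:00-12:15, 15:45-16:45, 18:45-19:00 (add 6h to convert from UTC-6).
Yuki in UTC: 08:15-09:30, 13:45-16:30 (add 2h to convert from UTC-2).
Teo in UTC: 08:00-11:45, 14:15-19:00 (add 2h to convert from UTC-2).
Quinn in UTC: 08:15-11:15, 11:45-12:00, 13:45-19:00 (add 2h to convert from UTC-2).
Wiremu in UTC: 08:00-11:15, 14:30-17:45 (add 1h to convert from UTC-1).
Rina, Yuki, Teo, and Quinn can make the full 14:15-15:15 slot — that's 4.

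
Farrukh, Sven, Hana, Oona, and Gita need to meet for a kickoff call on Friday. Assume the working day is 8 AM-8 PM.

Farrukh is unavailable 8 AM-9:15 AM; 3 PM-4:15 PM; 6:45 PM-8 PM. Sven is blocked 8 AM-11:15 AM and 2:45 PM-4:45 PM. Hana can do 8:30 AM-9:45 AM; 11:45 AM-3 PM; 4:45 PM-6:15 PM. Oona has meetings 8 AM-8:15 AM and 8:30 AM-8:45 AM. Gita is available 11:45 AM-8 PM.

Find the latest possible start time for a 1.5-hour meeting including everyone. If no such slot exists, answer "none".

Farrukh free: 09:15-15:00, 16:15-18:45 (invert busy blocks within the working day).
Sven free: 11:15-14:45, 16:45-20:00 (invert busy blocks within the working day).
Hana free: 08:30-09:45, 11:45-15:00, 16:45-18:15.
Oona free: 08:15-08:30, 08:45-20:00 (invert busy blocks within the working day).
Gita free: 11:45-20:00.
Farrukh ∩ Sven: 11:15-14:45, 16:45-18:45.
Farrukh ∩ Sven ∩ Hana: 11:45-14:45, 16:45-18:15.
Farrukh ∩ Sven ∩ Hana ∩ Oona: 11:45-14:45, 16:45-18:15.
Farrukh ∩ Sven ∩ Hana ∩ Oona ∩ Gita: 11:45-14:45, 16:45-18:15.
Those are the intersection windows.
The last common window of at least 90 minutes is 16:45-18:15; a 90-minute meeting can start as late as 16:45 and still end by 18:15.

16:45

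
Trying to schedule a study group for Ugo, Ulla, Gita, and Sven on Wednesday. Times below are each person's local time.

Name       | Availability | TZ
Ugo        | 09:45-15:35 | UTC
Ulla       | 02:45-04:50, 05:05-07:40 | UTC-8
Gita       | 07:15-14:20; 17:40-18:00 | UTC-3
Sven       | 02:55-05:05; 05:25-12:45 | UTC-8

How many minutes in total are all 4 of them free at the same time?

245

Ugo in UTC: 09:45-15:35.
Ulla in UTC: 10:45-12:50, 13:05-15:40 (add 8h to convert from UTC-8).
Gita in UTC: 10:15-17:20, 20:40-21:00 (add 3h to convert from UTC-3).
Sven in UTC: 10:55-13:05, 13:25-20:45 (add 8h to convert from UTC-8).
Ugo ∩ Ulla: 10:45-12:50, 13:05-15:35.
Ugo ∩ Ulla ∩ Gita: 10:45-12:50, 13:05-15:35.
Ugo ∩ Ulla ∩ Gita ∩ Sven: 10:55-12:50, 13:25-15:35.
Summing the common windows: 115 + 130 = 245 minutes.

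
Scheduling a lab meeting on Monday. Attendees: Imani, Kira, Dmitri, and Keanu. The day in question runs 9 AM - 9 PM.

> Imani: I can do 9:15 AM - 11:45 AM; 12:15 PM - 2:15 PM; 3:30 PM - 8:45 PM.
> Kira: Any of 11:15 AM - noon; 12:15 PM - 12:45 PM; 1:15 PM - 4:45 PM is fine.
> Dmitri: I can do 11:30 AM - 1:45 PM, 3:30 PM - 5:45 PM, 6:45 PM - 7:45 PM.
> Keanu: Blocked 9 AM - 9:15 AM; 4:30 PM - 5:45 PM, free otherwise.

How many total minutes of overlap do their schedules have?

Imani free: 09:15-11:45, 12:15-14:15, 15:30-20:45.
Kira free: 11:15-12:00, 12:15-12:45, 13:15-16:45.
Dmitri free: 11:30-13:45, 15:30-17:45, 18:45-19:45.
Keanu free: 09:15-16:30, 17:45-21:00 (invert busy blocks within the working day).
Imani ∩ Kira: 11:15-11:45, 12:15-12:45, 13:15-14:15, 15:30-16:45.
Imani ∩ Kira ∩ Dmitri: 11:30-11:45, 12:15-12:45, 13:15-13:45, 15:30-16:45.
Imani ∩ Kira ∩ Dmitri ∩ Keanu: 11:30-11:45, 12:15-12:45, 13:15-13:45, 15:30-16:30.
Summing the common windows: 15 + 30 + 30 + 60 = 135 minutes.

135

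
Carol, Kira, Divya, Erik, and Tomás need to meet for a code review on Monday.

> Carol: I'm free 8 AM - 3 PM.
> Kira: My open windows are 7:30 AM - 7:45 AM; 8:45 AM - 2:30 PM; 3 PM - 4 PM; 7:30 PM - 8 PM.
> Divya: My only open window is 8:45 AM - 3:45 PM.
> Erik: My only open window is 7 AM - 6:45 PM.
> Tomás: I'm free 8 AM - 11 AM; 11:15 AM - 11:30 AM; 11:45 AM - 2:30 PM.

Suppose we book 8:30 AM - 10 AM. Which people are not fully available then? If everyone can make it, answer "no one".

Divya, Kira

Carol: free for 08:30-10:00. Kira: not fully free for 08:30-10:00. Divya: not fully free for 08:30-10:00. Erik: free for 08:30-10:00. Tomás: free for 08:30-10:00.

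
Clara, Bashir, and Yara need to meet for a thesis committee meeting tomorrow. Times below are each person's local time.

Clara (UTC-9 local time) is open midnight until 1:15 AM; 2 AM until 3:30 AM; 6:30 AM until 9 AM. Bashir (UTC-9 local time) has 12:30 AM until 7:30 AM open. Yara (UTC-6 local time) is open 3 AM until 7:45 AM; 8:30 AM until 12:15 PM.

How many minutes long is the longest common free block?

Clara in UTC: 09:00-10:15, 11:00-12:30, 15:30-18:00 (add 9h to convert from UTC-9).
Bashir in UTC: 09:30-16:30 (add 9h to convert from UTC-9).
Yara in UTC: 09:00-13:45, 14:30-18:15 (add 6h to convert from UTC-6).
Clara ∩ Bashir: 09:30-10:15, 11:00-12:30, 15:30-16:30.
Clara ∩ Bashir ∩ Yara: 09:30-10:15, 11:00-12:30, 15:30-16:30.
The longest is 11:00-12:30 at 90 minutes.

90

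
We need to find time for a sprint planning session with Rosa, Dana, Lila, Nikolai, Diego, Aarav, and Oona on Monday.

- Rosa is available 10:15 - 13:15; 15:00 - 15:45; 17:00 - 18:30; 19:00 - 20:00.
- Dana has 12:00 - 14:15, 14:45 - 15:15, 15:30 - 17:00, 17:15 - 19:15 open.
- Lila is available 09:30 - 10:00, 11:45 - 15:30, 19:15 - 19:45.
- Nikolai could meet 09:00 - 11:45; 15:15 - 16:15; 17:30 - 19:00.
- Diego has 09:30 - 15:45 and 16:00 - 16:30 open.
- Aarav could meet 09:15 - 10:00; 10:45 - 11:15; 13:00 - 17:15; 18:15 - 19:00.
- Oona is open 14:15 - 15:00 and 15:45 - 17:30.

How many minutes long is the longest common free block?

0

Rosa ∩ Dana: 12:00-13:15, 15:00-15:15, 15:30-15:45, 17:15-18:30, 19:00-19:15.
Rosa ∩ Dana ∩ Lila: 12:00-13:15, 15:00-15:15.
Rosa ∩ Dana ∩ Lila ∩ Nikolai: ∅.
Rosa ∩ Dana ∩ Lila ∩ Nikolai ∩ Diego: ∅.
Rosa ∩ Dana ∩ Lila ∩ Nikolai ∩ Diego ∩ Aarav: ∅.
Rosa ∩ Dana ∩ Lila ∩ Nikolai ∩ Diego ∩ Aarav ∩ Oona: ∅.
There is no time when everyone is free.
No common window exists, so the longest block is 0 minutes.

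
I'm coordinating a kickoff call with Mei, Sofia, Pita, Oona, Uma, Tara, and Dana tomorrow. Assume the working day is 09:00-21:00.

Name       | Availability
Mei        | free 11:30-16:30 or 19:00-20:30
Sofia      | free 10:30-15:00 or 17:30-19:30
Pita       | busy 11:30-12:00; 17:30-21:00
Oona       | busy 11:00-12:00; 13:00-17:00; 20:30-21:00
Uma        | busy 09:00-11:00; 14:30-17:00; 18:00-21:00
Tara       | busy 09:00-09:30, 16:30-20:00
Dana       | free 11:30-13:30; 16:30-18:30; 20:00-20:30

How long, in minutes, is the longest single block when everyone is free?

60

Mei free: 11:30-16:30, 19:00-20:30.
Sofia free: 10:30-15:00, 17:30-19:30.
Pita free: 09:00-11:30, 12:00-17:30 (invert busy blocks within the working day).
Oona free: 09:00-11:00, 12:00-13:00, 17:00-20:30 (invert busy blocks within the working day).
Uma free: 11:00-14:30, 17:00-18:00 (invert busy blocks within the working day).
Tara free: 09:30-16:30, 20:00-21:00 (invert busy blocks within the working day).
Dana free: 11:30-13:30, 16:30-18:30, 20:00-20:30.
Mei ∩ Sofia: 11:30-15:00, 19:00-19:30.
Mei ∩ Sofia ∩ Pita: 12:00-15:00.
Mei ∩ Sofia ∩ Pita ∩ Oona: 12:00-13:00.
Mei ∩ Sofia ∩ Pita ∩ Oona ∩ Uma: 12:00-13:00.
Mei ∩ Sofia ∩ Pita ∩ Oona ∩ Uma ∩ Tara: 12:00-13:00.
Mei ∩ Sofia ∩ Pita ∩ Oona ∩ Uma ∩ Tara ∩ Dana: 12:00-13:00.
The longest is 12:00-13:00 at 60 minutes.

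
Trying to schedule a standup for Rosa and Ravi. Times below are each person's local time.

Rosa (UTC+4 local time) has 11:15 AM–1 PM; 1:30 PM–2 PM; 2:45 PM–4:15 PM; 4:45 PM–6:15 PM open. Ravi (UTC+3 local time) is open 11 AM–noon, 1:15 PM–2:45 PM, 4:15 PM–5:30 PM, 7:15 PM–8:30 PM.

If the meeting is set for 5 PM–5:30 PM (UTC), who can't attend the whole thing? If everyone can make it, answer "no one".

Rosa in UTC: 07:15-09:00, 09:30-10:00, 10:45-12:15, 12:45-14:15 (subtract 4h to convert from UTC+4).
Ravi in UTC: 08:00-09:00, 10:15-11:45, 13:15-14:30, 16:15-17:30 (subtract 3h to convert from UTC+3).
Rosa: not fully free for 17:00-17:30. Ravi: free for 17:00-17:30.

Rosa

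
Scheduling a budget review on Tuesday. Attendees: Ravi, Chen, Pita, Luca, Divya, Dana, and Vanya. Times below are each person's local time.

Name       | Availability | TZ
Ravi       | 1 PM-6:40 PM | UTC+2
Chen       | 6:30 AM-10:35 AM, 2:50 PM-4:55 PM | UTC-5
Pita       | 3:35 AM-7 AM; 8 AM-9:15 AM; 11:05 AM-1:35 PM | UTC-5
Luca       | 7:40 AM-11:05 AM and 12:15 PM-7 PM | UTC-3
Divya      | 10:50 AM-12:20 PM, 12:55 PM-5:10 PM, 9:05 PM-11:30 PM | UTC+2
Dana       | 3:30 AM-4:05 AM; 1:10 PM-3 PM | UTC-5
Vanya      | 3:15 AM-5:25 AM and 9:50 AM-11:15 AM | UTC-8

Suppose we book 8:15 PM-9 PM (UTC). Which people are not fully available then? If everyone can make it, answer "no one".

Ravi in UTC: 11:00-16:40 (subtract 2h to convert from UTC+2).
Chen in UTC: 11:30-15:35, 19:50-21:55 (add 5h to convert from UTC-5).
Pita in UTC: 08:35-12:00, 13:00-14:15, 16:05-18:35 (add 5h to convert from UTC-5).
Luca in UTC: 10:40-14:05, 15:15-22:00 (add 3h to convert from UTC-3).
Divya in UTC: 08:50-10:20, 10:55-15:10, 19:05-21:30 (subtract 2h to convert from UTC+2).
Dana in UTC: 08:30-09:05, 18:10-20:00 (add 5h to convert from UTC-5).
Vanya in UTC: 11:15-13:25, 17:50-19:15 (add 8h to convert from UTC-8).
Ravi: not fully free for 20:15-21:00. Chen: free for 20:15-21:00. Pita: not fully free for 20:15-21:00. Luca: free for 20:15-21:00. Divya: free for 20:15-21:00. Dana: not fully free for 20:15-21:00. Vanya: not fully free for 20:15-21:00.

Dana, Pita, Ravi, Vanya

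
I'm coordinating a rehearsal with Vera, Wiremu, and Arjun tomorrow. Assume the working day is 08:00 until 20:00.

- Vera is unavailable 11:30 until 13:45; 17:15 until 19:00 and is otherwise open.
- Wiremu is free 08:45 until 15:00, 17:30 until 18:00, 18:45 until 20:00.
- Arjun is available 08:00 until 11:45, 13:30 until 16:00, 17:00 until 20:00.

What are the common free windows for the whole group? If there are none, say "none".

08:45-11:30, 13:45-15:00, 19:00-20:00

Vera free: 08:00-11:30, 13:45-17:15, 19:00-20:00 (invert busy blocks within the working day).
Wiremu free: 08:45-15:00, 17:30-18:00, 18:45-20:00.
Arjun free: 08:00-11:45, 13:30-16:00, 17:00-20:00.
Vera ∩ Wiremu: 08:45-11:30, 13:45-15:00, 19:00-20:00.
Vera ∩ Wiremu ∩ Arjun: 08:45-11:30, 13:45-15:00, 19:00-20:00.
So the common availability across everyone is 08:45-11:30, 13:45-15:00, 19:00-20:00.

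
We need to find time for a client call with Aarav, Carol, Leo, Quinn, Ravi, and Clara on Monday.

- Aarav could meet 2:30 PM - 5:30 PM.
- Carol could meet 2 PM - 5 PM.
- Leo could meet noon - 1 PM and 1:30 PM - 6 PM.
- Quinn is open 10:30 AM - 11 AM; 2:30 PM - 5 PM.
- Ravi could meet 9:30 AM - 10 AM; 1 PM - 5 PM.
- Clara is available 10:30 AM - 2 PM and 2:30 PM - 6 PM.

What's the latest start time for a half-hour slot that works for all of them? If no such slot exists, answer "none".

16:30

Aarav ∩ Carol: 14:30-17:00.
Aarav ∩ Carol ∩ Leo: 14:30-17:00.
Aarav ∩ Carol ∩ Leo ∩ Quinn: 14:30-17:00.
Aarav ∩ Carol ∩ Leo ∩ Quinn ∩ Ravi: 14:30-17:00.
Aarav ∩ Carol ∩ Leo ∩ Quinn ∩ Ravi ∩ Clara: 14:30-17:00.
The last common window of at least 30 minutes is 14:30-17:00; a 30-minute meeting can start as late as 16:30 and still end by 17:00.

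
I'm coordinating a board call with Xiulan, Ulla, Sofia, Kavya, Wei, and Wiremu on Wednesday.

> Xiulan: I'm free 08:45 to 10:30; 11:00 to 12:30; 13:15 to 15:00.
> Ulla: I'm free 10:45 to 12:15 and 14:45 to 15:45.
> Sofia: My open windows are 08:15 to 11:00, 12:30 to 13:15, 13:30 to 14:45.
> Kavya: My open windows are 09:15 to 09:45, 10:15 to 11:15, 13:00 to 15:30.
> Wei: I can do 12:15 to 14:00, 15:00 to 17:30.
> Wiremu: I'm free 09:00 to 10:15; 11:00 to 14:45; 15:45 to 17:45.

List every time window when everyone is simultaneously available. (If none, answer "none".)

none

Xiulan ∩ Ulla: 11:00-12:15, 14:45-15:00.
Xiulan ∩ Ulla ∩ Sofia: ∅.
Xiulan ∩ Ulla ∩ Sofia ∩ Kavya: ∅.
Xiulan ∩ Ulla ∩ Sofia ∩ Kavya ∩ Wei: ∅.
Xiulan ∩ Ulla ∩ Sofia ∩ Kavya ∩ Wei ∩ Wiremu: ∅.
There is no time when everyone is free.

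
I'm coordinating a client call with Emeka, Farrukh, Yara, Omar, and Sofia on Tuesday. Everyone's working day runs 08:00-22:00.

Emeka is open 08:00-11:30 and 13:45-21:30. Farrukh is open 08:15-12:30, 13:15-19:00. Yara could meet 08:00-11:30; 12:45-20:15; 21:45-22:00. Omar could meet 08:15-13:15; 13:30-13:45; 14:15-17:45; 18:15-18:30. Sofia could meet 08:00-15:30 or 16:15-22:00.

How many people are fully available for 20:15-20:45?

2

Emeka and Sofia can make the full 20:15-20:45 slot — that's 2.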